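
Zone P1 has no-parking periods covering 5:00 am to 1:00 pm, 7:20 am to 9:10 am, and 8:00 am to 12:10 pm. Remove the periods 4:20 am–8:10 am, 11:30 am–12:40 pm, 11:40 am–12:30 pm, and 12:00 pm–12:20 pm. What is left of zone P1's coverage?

8:10 am–11:30 am, 12:40 pm–1:00 pm

First set merges to 5:00 am–1:00 pm.
Second set merges to 4:20 am–8:10 am, 11:30 am–12:40 pm.
5:00 am–1:00 pm with B removed leaves 8:10 am–11:30 am, 12:40 pm–1:00 pm.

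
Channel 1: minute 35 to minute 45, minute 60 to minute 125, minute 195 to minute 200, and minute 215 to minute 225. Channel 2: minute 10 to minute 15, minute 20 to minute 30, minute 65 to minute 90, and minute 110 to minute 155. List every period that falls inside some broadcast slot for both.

minute 65 to minute 90, minute 110 to minute 125

minute 35 to minute 45 meets no B interval.
minute 60 to minute 125 ∩ B → minute 65 to minute 90, minute 110 to minute 125.
minute 195 to minute 200 meets no B interval.
minute 215 to minute 225 meets no B interval.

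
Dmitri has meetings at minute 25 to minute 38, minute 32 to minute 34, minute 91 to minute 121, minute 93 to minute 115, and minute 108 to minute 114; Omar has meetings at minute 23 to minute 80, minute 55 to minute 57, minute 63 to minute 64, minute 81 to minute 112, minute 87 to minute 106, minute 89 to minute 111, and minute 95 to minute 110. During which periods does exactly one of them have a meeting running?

minute 23 to minute 25, minute 38 to minute 80, minute 81 to minute 91, minute 112 to minute 121

First set merges to minute 25 to minute 38, minute 91 to minute 121.
Second set merges to minute 23 to minute 80, minute 81 to minute 112.
A \ B = minute 112 to minute 121.
B \ A = minute 23 to minute 25, minute 38 to minute 80, minute 81 to minute 91.
Union of the two gives the symmetric difference.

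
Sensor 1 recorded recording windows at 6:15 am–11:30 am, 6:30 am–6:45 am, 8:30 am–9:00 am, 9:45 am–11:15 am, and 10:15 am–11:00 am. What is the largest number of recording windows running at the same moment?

Sweep endpoints in order; track running count of active intervals.
Peak of 3 reached at 10:15 am.

3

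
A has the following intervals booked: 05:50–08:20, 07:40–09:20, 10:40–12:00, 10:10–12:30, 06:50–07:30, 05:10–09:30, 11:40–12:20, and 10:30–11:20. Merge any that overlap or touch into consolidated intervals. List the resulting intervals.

Sort by start: 05:10–09:30, 05:50–08:20, 06:50–07:30, 07:40–09:20, 10:10–12:30, 10:30–11:20, 10:40–12:00, 11:40–12:20.
05:50–08:20 overlaps/touches 05:10–09:30 → extend to 05:10–09:30.
06:50–07:30 overlaps/touches 05:10–09:30 → extend to 05:10–09:30.
07:40–09:20 overlaps/touches 05:10–09:30 → extend to 05:10–09:30.
10:10–12:30 is disjoint → start new block.
10:30–11:20 overlaps/touches 10:10–12:30 → extend to 10:10–12:30.
10:40–12:00 overlaps/touches 10:10–12:30 → extend to 10:10–12:30.
11:40–12:20 overlaps/touches 10:10–12:30 → extend to 10:10–12:30.

05:10–09:30, 10:10–12:30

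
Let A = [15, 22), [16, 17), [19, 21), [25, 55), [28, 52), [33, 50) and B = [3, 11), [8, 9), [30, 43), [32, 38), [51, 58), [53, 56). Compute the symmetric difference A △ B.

[3, 11) ∪ [15, 22) ∪ [25, 30) ∪ [43, 51) ∪ [55, 58)

A, merged: [15, 22), [25, 55).
B, merged: [3, 11), [30, 43), [51, 58).
Only in the first: [15, 22), [25, 30), [43, 51).
Only in the second: [3, 11), [55, 58).
Together these are the periods covered by exactly one.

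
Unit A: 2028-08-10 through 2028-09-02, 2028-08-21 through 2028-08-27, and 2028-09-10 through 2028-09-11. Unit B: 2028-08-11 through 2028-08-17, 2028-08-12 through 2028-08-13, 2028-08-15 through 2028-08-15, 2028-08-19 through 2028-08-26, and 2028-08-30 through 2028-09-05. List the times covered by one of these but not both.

A, merged: 2028-08-10 through 2028-09-02, 2028-09-10 through 2028-09-11.
B, merged: 2028-08-11 through 2028-08-17, 2028-08-19 through 2028-08-26, 2028-08-30 through 2028-09-05.
A but not B: 2028-08-10 through 2028-08-10, 2028-08-18 through 2028-08-18, 2028-08-27 through 2028-08-29, 2028-09-10 through 2028-09-11.
B but not A: 2028-09-03 through 2028-09-05.
Combining gives A △ B.

2028-08-10 through 2028-08-10, 2028-08-18 through 2028-08-18, 2028-08-27 through 2028-08-29, 2028-09-03 through 2028-09-05, 2028-09-10 through 2028-09-11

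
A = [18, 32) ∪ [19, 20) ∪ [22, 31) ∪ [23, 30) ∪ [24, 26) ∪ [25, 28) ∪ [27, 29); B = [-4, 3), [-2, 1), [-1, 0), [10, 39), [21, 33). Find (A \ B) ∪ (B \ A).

Merge the first list: [18, 32).
Merge the second list: [-4, 3), [10, 39).
A \ B = none.
B \ A = [-4, 3), [10, 18), [32, 39).
Union of the two gives the symmetric difference.

[-4, 3) ∪ [10, 18) ∪ [32, 39)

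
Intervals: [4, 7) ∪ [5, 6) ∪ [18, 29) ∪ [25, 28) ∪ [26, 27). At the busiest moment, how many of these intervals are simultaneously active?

Walk the sorted start/end points keeping a running depth.
The depth first hits 3 at 26.

3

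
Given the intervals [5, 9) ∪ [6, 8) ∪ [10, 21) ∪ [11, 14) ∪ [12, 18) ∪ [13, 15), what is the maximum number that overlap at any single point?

Walk the sorted start/end points keeping a running depth.
The depth first hits 4 at 13.

4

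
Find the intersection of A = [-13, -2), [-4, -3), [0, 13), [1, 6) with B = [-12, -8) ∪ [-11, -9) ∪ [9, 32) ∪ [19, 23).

[-12, -8) ∪ [9, 13)

First set merges to [-13, -2), [0, 13).
Second set merges to [-12, -8), [9, 32).
[-13, -2) ∩ B → [-12, -8).
[0, 13) ∩ B → [9, 13).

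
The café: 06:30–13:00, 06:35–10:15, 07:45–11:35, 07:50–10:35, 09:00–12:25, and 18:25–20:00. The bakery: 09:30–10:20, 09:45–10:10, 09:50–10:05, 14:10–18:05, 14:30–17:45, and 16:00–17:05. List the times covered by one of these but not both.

Merge the first list: 06:30-13:00, 18:25-20:00.
Merge the second list: 09:30-10:20, 14:10-18:05.
A but not B: 06:30-09:30, 10:20-13:00, 18:25-20:00.
B but not A: 14:10-18:05.
Combining gives A △ B.

06:30-09:30, 10:20-13:00, 14:10-18:05, 18:25-20:00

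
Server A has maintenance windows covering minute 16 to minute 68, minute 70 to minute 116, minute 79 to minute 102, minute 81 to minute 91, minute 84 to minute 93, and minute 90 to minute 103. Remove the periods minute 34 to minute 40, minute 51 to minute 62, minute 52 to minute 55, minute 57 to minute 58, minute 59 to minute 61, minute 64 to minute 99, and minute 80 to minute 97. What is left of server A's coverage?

Merge the first list: minute 16 to minute 68, minute 70 to minute 116.
Merge the second list: minute 34 to minute 40, minute 51 to minute 62, minute 64 to minute 99.
minute 16 to minute 68 minus B → minute 16 to minute 34, minute 40 to minute 51, minute 62 to minute 64.
minute 70 to minute 116 minus B → minute 99 to minute 116.

minute 16 to minute 34, minute 40 to minute 51, minute 62 to minute 64, minute 99 to minute 116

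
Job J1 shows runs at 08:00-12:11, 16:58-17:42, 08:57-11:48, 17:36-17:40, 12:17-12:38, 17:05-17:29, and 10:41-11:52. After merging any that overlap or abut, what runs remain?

08:00–12:11, 12:17–12:38, 16:58–17:42

Sort by start: 08:00–12:11, 08:57–11:48, 10:41–11:52, 12:17–12:38, 16:58–17:42, 17:05–17:29, 17:36–17:40.
08:57–11:48 overlaps/touches 08:00–12:11 → extend to 08:00–12:11.
10:41–11:52 overlaps/touches 08:00–12:11 → extend to 08:00–12:11.
12:17–12:38 is disjoint → start new block.
16:58–17:42 is disjoint → start new block.
17:05–17:29 overlaps/touches 16:58–17:42 → extend to 16:58–17:42.
17:36–17:40 overlaps/touches 16:58–17:42 → extend to 16:58–17:42.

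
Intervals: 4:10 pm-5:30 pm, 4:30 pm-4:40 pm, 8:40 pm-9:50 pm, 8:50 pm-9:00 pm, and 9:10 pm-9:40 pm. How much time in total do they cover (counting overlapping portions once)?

Merged: 4:10 pm–5:30 pm, 8:40 pm–9:50 pm.
Lengths: 1 h 20 min + 1 h 10 min = 2 h 30 min.

2 h 30 min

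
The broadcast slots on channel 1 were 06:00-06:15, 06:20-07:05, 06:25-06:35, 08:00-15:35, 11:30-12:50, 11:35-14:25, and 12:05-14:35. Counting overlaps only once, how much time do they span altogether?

8 h 35 min

Merged: 06:00–06:15, 06:20–07:05, 08:00–15:35.
Lengths: 15 min + 45 min + 7 h 35 min = 8 h 35 min.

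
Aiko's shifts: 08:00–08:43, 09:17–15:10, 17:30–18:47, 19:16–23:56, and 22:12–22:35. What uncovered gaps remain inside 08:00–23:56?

Covered (merged): 08:00-08:43, 09:17-15:10, 17:30-18:47, 19:16-23:56.
Gaps within 08:00-23:56: 08:43-09:17, 15:10-17:30, 18:47-19:16.

08:43-09:17, 15:10-17:30, 18:47-19:16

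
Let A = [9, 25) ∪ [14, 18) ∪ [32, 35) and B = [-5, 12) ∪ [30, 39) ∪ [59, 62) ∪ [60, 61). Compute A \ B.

[12, 25)

A, merged: [9, 25), [32, 35).
B, merged: [-5, 12), [30, 39), [59, 62).
[9, 25) minus B → [12, 25).
[32, 35): fully covered by B → removed.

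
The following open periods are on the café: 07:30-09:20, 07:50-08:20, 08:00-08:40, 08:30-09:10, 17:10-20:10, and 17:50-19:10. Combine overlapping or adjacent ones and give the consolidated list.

07:30–09:20, 17:10–20:10

07:50–08:20 overlaps/touches 07:30–09:20 → extend to 07:30–09:20.
08:00–08:40 overlaps/touches 07:30–09:20 → extend to 07:30–09:20.
08:30–09:10 overlaps/touches 07:30–09:20 → extend to 07:30–09:20.
17:10–20:10 is disjoint → start new block.
17:50–19:10 overlaps/touches 17:10–20:10 → extend to 17:10–20:10.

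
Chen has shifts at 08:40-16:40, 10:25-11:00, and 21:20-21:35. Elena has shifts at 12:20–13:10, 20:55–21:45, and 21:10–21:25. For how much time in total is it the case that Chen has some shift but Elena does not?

A, merged: 08:40–16:40, 21:20–21:35.
B, merged: 12:20–13:10, 20:55–21:45.
A \ B = 08:40–12:20, 13:10–16:40.
Total: 3 h 40 min + 3 h 30 min = 7 h 10 min.

7 h 10 min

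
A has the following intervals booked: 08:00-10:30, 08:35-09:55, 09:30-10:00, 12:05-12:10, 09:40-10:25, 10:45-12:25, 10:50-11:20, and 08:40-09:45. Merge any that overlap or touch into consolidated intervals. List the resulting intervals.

Sort by start: 08:00–10:30, 08:35–09:55, 08:40–09:45, 09:30–10:00, 09:40–10:25, 10:45–12:25, 10:50–11:20, 12:05–12:10.
08:35–09:55 overlaps/touches 08:00–10:30 → extend to 08:00–10:30.
08:40–09:45 overlaps/touches 08:00–10:30 → extend to 08:00–10:30.
09:30–10:00 overlaps/touches 08:00–10:30 → extend to 08:00–10:30.
09:40–10:25 overlaps/touches 08:00–10:30 → extend to 08:00–10:30.
10:45–12:25 is disjoint → start new block.
10:50–11:20 overlaps/touches 10:45–12:25 → extend to 10:45–12:25.
12:05–12:10 overlaps/touches 10:45–12:25 → extend to 10:45–12:25.

08:00–10:30, 10:45–12:25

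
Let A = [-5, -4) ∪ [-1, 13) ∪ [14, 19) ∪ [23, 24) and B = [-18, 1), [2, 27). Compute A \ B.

[-5, -4): entirely removed.
[-1, 13) \ B = [1, 2).
[14, 19): entirely removed.
[23, 24): entirely removed.

[1, 2)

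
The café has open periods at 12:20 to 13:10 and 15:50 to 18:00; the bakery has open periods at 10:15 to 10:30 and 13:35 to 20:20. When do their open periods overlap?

15:50-18:00

12:20-13:10 falls entirely outside B.
15:50-18:00 overlaps B on 15:50-18:00.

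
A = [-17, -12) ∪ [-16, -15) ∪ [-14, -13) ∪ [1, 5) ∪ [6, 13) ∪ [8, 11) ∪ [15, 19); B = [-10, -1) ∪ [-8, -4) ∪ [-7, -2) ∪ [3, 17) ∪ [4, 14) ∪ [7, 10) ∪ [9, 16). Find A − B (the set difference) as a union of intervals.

[-17, -12) ∪ [1, 3) ∪ [17, 19)

First set merges to [-17, -12), [1, 5), [6, 13), [15, 19).
Second set merges to [-10, -1), [3, 17).
[-17, -12): no B overlap → unchanged.
[1, 5) minus B → [1, 3).
[6, 13): fully covered by B → removed.
[15, 19) minus B → [17, 19).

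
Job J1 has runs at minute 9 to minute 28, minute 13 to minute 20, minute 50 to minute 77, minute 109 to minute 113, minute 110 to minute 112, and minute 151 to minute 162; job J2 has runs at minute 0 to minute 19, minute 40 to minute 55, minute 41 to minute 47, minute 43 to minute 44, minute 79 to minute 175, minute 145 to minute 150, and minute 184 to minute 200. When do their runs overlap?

minute 9 to minute 19, minute 50 to minute 55, minute 109 to minute 113, minute 151 to minute 162

First set merges to minute 9 to minute 28, minute 50 to minute 77, minute 109 to minute 113, minute 151 to minute 162.
Second set merges to minute 0 to minute 19, minute 40 to minute 55, minute 79 to minute 175, minute 184 to minute 200.
minute 9 to minute 28 meets the second set on minute 9 to minute 19.
minute 50 to minute 77 meets the second set on minute 50 to minute 55.
minute 109 to minute 113 meets the second set on minute 109 to minute 113.
minute 151 to minute 162 meets the second set on minute 151 to minute 162.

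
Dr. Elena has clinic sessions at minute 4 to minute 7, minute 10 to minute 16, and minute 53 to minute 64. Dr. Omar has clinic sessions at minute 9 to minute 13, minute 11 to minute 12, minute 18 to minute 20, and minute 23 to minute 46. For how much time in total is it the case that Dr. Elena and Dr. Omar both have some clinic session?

Second set merges to minute 9 to minute 13, minute 18 to minute 20, minute 23 to minute 46.
A ∩ B = minute 10 to minute 13.
Total: 3 minutes.

3 minutes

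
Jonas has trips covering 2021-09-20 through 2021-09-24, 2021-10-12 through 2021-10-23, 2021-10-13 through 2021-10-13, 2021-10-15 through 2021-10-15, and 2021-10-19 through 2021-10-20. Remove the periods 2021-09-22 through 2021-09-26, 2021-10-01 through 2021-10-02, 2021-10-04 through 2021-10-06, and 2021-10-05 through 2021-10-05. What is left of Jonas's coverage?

First set merges to 2021-09-20 through 2021-09-24, 2021-10-12 through 2021-10-23.
Second set merges to 2021-09-22 through 2021-09-26, 2021-10-01 through 2021-10-02, 2021-10-04 through 2021-10-06.
2021-09-20 through 2021-09-24 with B removed leaves 2021-09-20 through 2021-09-21.
2021-10-12 through 2021-10-23 is untouched.

2021-09-20 through 2021-09-21, 2021-10-12 through 2021-10-23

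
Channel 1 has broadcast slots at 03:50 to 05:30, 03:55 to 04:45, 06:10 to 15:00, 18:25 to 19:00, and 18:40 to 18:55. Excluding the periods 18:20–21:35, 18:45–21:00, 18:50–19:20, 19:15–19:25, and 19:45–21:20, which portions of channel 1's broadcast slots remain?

03:50–05:30, 06:10–15:00

First set merges to 03:50–05:30, 06:10–15:00, 18:25–19:00.
Second set merges to 18:20–21:35.
03:50–05:30: nothing removed.
06:10–15:00: nothing removed.
18:25–19:00: entirely removed.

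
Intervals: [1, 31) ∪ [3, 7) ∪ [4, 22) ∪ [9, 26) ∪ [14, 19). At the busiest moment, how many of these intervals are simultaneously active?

At 14, 4 of the intervals are simultaneously active.
No point has more.

4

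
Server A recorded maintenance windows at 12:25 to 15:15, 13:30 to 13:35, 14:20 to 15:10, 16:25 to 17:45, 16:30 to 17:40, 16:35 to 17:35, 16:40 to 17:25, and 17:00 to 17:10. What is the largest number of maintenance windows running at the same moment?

At 17:00, 5 of the intervals are simultaneously active.
No point has more.

5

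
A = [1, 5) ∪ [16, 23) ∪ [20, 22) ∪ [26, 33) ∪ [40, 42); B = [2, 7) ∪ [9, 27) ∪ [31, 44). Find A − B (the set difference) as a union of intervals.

First set merges to [1, 5), [16, 23), [26, 33), [40, 42).
[1, 5) minus B → [1, 2).
[16, 23): fully covered by B → removed.
[26, 33) minus B → [27, 31).
[40, 42): fully covered by B → removed.

[1, 2) ∪ [27, 31)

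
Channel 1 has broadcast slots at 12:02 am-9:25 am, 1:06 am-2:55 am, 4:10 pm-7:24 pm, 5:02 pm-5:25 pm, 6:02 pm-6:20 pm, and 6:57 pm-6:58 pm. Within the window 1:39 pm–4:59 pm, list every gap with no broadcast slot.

After merging, the occupied span is 12:02 am–9:25 am, 4:10 pm–7:24 pm.
Uncovered inside 1:39 pm–4:59 pm: 1:39 pm–4:10 pm.

1:39 pm–4:10 pm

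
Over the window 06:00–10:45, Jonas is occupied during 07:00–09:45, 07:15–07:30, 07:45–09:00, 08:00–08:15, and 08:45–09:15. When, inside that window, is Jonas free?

The merged coverage is 07:00–09:45.
Gaps within 06:00–10:45: 06:00–07:00, 09:45–10:45.

06:00–07:00, 09:45–10:45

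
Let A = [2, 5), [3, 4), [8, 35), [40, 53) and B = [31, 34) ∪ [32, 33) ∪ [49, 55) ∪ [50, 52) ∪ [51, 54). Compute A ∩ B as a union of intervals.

A, merged: [2, 5), [8, 35), [40, 53).
B, merged: [31, 34), [49, 55).
[2, 5): no overlap with the second set.
[8, 35) meets the second set on [31, 34).
[40, 53) meets the second set on [49, 53).

[31, 34) ∪ [49, 53)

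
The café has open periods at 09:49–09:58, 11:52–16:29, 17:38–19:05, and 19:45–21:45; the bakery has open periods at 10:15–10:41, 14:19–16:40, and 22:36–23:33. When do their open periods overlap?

09:49–09:58: no overlap with the second set.
11:52–16:29 meets the second set on 14:19–16:29.
17:38–19:05: no overlap with the second set.
19:45–21:45: no overlap with the second set.

14:19–16:29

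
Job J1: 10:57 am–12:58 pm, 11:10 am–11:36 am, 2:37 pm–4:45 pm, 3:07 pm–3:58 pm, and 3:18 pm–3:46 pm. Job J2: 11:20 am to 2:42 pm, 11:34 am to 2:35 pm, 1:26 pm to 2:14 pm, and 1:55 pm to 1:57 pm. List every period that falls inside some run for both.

Merge the first list: 10:57 am–12:58 pm, 2:37 pm–4:45 pm.
Merge the second list: 11:20 am–2:42 pm.
10:57 am–12:58 pm meets the second set on 11:20 am–12:58 pm.
2:37 pm–4:45 pm meets the second set on 2:37 pm–2:42 pm.

11:20 am–12:58 pm, 2:37 pm–2:42 pm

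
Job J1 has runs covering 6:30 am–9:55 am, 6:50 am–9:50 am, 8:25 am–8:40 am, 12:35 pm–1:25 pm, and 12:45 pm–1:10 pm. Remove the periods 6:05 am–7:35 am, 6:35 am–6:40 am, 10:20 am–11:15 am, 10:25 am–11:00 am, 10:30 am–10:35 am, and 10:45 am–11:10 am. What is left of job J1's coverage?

7:35 am–9:55 am, 12:35 pm–1:25 pm

A, merged: 6:30 am–9:55 am, 12:35 pm–1:25 pm.
B, merged: 6:05 am–7:35 am, 10:20 am–11:15 am.
6:30 am–9:55 am with B removed leaves 7:35 am–9:55 am.
12:35 pm–1:25 pm is untouched.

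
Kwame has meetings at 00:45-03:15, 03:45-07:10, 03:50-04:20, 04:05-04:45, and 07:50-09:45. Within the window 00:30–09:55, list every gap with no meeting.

00:30–00:45, 03:15–03:45, 07:10–07:50, 09:45–09:55

Covered (merged): 00:45–03:15, 03:45–07:10, 07:50–09:45.
Gaps within 00:30–09:55: 00:30–00:45, 03:15–03:45, 07:10–07:50, 09:45–09:55.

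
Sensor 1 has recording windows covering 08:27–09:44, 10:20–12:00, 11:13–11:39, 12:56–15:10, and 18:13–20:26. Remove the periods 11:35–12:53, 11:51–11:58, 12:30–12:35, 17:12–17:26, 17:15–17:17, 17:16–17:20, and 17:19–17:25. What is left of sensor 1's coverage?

A, merged: 08:27–09:44, 10:20–12:00, 12:56–15:10, 18:13–20:26.
B, merged: 11:35–12:53, 17:12–17:26.
08:27–09:44 is untouched.
10:20–12:00 with B removed leaves 10:20–11:35.
12:56–15:10 is untouched.
18:13–20:26 is untouched.

08:27–09:44, 10:20–11:35, 12:56–15:10, 18:13–20:26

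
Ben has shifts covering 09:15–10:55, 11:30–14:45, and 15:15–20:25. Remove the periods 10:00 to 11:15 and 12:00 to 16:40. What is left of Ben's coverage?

09:15-10:00, 11:30-12:00, 16:40-20:25

09:15-10:55 minus B → 09:15-10:00.
11:30-14:45 minus B → 11:30-12:00.
15:15-20:25 minus B → 16:40-20:25.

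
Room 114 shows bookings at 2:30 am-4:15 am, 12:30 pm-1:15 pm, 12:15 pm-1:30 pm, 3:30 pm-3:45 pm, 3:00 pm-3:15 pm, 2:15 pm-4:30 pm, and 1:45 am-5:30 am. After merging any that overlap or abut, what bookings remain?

1:45 am-5:30 am, 12:15 pm-1:30 pm, 2:15 pm-4:30 pm

Sort by start: 1:45 am-5:30 am, 2:30 am-4:15 am, 12:15 pm-1:30 pm, 12:30 pm-1:15 pm, 2:15 pm-4:30 pm, 3:00 pm-3:15 pm, 3:30 pm-3:45 pm.
2:30 am-4:15 am overlaps/touches 1:45 am-5:30 am → extend to 1:45 am-5:30 am.
12:15 pm-1:30 pm is disjoint → start new block.
12:30 pm-1:15 pm overlaps/touches 12:15 pm-1:30 pm → extend to 12:15 pm-1:30 pm.
2:15 pm-4:30 pm is disjoint → start new block.
3:00 pm-3:15 pm overlaps/touches 2:15 pm-4:30 pm → extend to 2:15 pm-4:30 pm.
3:30 pm-3:45 pm overlaps/touches 2:15 pm-4:30 pm → extend to 2:15 pm-4:30 pm.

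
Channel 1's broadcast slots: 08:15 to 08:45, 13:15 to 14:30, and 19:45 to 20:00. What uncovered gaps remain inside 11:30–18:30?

Covered (merged): 08:15–08:45, 13:15–14:30, 19:45–20:00.
Uncovered inside 11:30–18:30: 11:30–13:15, 14:30–18:30.

11:30–13:15, 14:30–18:30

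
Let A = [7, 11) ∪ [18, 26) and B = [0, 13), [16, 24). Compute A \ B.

[24, 26)

[7, 11): entirely removed.
[18, 26) \ B = [24, 26).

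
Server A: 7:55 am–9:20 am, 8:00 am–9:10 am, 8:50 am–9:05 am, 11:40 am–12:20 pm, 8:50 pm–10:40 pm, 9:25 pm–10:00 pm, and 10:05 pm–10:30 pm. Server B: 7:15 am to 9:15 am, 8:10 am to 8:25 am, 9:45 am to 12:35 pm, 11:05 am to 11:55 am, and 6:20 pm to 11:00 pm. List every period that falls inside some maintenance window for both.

7:55 am–9:15 am, 11:40 am–12:20 pm, 8:50 pm–10:40 pm

First set merges to 7:55 am–9:20 am, 11:40 am–12:20 pm, 8:50 pm–10:40 pm.
Second set merges to 7:15 am–9:15 am, 9:45 am–12:35 pm, 6:20 pm–11:00 pm.
7:55 am–9:20 am ∩ B → 7:55 am–9:15 am.
11:40 am–12:20 pm ∩ B → 11:40 am–12:20 pm.
8:50 pm–10:40 pm ∩ B → 8:50 pm–10:40 pm.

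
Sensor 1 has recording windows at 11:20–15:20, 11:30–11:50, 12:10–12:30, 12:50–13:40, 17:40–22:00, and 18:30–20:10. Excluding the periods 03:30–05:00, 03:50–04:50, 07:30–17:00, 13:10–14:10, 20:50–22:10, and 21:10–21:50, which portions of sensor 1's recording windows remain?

17:40–20:50

First set merges to 11:20–15:20, 17:40–22:00.
Second set merges to 03:30–05:00, 07:30–17:00, 20:50–22:10.
11:20–15:20: entirely removed.
17:40–22:00 \ B = 17:40–20:50.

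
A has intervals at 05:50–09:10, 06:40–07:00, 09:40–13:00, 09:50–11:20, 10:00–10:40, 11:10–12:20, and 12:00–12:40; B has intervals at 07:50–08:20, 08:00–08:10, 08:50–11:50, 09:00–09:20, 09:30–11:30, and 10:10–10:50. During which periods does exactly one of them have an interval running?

First set merges to 05:50–09:10, 09:40–13:00.
Second set merges to 07:50–08:20, 08:50–11:50.
A \ B = 05:50–07:50, 08:20–08:50, 11:50–13:00.
B \ A = 09:10–09:40.
Union of the two gives the symmetric difference.

05:50–07:50, 08:20–08:50, 09:10–09:40, 11:50–13:00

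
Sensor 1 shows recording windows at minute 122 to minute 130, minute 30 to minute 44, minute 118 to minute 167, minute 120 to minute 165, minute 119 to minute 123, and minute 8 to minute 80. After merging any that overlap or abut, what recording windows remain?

minute 8 to minute 80, minute 118 to minute 167

Sort by start: minute 8 to minute 80, minute 30 to minute 44, minute 118 to minute 167, minute 119 to minute 123, minute 120 to minute 165, minute 122 to minute 130.
minute 30 to minute 44 overlaps/touches minute 8 to minute 80 → extend to minute 8 to minute 80.
minute 118 to minute 167 is disjoint → start new block.
minute 119 to minute 123 overlaps/touches minute 118 to minute 167 → extend to minute 118 to minute 167.
minute 120 to minute 165 overlaps/touches minute 118 to minute 167 → extend to minute 118 to minute 167.
minute 122 to minute 130 overlaps/touches minute 118 to minute 167 → extend to minute 118 to minute 167.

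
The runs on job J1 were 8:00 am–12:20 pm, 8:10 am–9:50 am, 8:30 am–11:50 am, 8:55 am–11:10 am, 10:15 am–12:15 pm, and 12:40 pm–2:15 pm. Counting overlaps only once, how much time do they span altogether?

5 h 55 min

Merged: 8:00 am–12:20 pm, 12:40 pm–2:15 pm.
Lengths: 4 h 20 min + 1 h 35 min = 5 h 55 min.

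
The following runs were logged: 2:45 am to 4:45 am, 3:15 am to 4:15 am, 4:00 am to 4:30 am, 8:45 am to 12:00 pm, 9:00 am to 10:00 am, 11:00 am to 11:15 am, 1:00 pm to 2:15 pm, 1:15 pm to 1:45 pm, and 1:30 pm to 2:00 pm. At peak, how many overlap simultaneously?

3

Sweep endpoints in order; track running count of active intervals.
Peak of 3 reached at 4:00 am.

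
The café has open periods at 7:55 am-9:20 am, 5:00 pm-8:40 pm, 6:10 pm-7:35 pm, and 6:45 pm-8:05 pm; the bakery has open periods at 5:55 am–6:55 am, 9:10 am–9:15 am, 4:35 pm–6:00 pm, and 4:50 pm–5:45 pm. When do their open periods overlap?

First set merges to 7:55 am–9:20 am, 5:00 pm–8:40 pm.
Second set merges to 5:55 am–6:55 am, 9:10 am–9:15 am, 4:35 pm–6:00 pm.
7:55 am–9:20 am meets the second set on 9:10 am–9:15 am.
5:00 pm–8:40 pm meets the second set on 5:00 pm–6:00 pm.

9:10 am–9:15 am, 5:00 pm–6:00 pm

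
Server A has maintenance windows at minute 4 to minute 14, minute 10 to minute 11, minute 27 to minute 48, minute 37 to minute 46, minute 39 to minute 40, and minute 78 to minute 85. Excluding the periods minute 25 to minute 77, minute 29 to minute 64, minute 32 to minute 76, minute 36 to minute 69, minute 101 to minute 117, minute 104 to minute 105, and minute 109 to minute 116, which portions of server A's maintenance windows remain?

First set merges to minute 4 to minute 14, minute 27 to minute 48, minute 78 to minute 85.
Second set merges to minute 25 to minute 77, minute 101 to minute 117.
minute 4 to minute 14: nothing removed.
minute 27 to minute 48: entirely removed.
minute 78 to minute 85: nothing removed.

minute 4 to minute 14, minute 78 to minute 85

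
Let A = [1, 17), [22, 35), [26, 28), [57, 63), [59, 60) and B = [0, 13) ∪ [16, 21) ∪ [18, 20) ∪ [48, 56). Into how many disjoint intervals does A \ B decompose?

Merge the first list: [1, 17), [22, 35), [57, 63).
Merge the second list: [0, 13), [16, 21), [48, 56).
A \ B = [13, 16), [22, 35), [57, 63).
That is 3 disjoint pieces.

3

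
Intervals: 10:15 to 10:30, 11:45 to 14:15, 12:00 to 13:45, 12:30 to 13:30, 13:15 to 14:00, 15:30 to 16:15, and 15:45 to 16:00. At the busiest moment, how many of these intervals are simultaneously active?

4

Walk the sorted start/end points keeping a running depth.
The depth first hits 4 at 13:15.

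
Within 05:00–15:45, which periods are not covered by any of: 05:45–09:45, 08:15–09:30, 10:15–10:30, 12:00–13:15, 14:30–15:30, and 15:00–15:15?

Covered (merged): 05:45–09:45, 10:15–10:30, 12:00–13:15, 14:30–15:30.
Complement within 05:00–15:45: 05:00–05:45, 09:45–10:15, 10:30–12:00, 13:15–14:30, 15:30–15:45.

05:00–05:45, 09:45–10:15, 10:30–12:00, 13:15–14:30, 15:30–15:45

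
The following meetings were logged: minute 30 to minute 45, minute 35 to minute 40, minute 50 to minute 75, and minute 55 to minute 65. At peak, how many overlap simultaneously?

Walk the sorted start/end points keeping a running depth.
The depth first hits 2 at minute 35.

2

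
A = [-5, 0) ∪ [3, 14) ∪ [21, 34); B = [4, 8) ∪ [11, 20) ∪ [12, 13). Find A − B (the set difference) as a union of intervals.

Merge the second list: [4, 8), [11, 20).
[-5, 0): nothing removed.
[3, 14) \ B = [3, 4), [8, 11).
[21, 34): nothing removed.

[-5, 0) ∪ [3, 4) ∪ [8, 11) ∪ [21, 34)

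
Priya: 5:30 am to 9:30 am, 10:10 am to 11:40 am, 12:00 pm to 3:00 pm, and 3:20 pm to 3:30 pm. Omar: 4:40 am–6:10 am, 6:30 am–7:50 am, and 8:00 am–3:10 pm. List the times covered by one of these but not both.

4:40 am–5:30 am, 6:10 am–6:30 am, 7:50 am–8:00 am, 9:30 am–10:10 am, 11:40 am–12:00 pm, 3:00 pm–3:10 pm, 3:20 pm–3:30 pm

A \ B = 6:10 am–6:30 am, 7:50 am–8:00 am, 3:20 pm–3:30 pm.
B \ A = 4:40 am–5:30 am, 9:30 am–10:10 am, 11:40 am–12:00 pm, 3:00 pm–3:10 pm.
Union of the two gives the symmetric difference.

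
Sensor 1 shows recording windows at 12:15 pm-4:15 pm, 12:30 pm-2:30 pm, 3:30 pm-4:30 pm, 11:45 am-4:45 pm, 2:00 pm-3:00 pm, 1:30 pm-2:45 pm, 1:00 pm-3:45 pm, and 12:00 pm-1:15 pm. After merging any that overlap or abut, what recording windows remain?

11:45 am–4:45 pm

Sort by start: 11:45 am–4:45 pm, 12:00 pm–1:15 pm, 12:15 pm–4:15 pm, 12:30 pm–2:30 pm, 1:00 pm–3:45 pm, 1:30 pm–2:45 pm, 2:00 pm–3:00 pm, 3:30 pm–4:30 pm.
12:00 pm–1:15 pm overlaps/touches 11:45 am–4:45 pm → extend to 11:45 am–4:45 pm.
12:15 pm–4:15 pm overlaps/touches 11:45 am–4:45 pm → extend to 11:45 am–4:45 pm.
12:30 pm–2:30 pm overlaps/touches 11:45 am–4:45 pm → extend to 11:45 am–4:45 pm.
1:00 pm–3:45 pm overlaps/touches 11:45 am–4:45 pm → extend to 11:45 am–4:45 pm.
1:30 pm–2:45 pm overlaps/touches 11:45 am–4:45 pm → extend to 11:45 am–4:45 pm.
2:00 pm–3:00 pm overlaps/touches 11:45 am–4:45 pm → extend to 11:45 am–4:45 pm.
3:30 pm–4:30 pm overlaps/touches 11:45 am–4:45 pm → extend to 11:45 am–4:45 pm.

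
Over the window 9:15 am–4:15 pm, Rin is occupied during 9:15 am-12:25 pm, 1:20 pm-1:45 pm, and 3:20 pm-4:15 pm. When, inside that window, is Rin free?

12:25 pm–1:20 pm, 1:45 pm–3:20 pm

The merged coverage is 9:15 am–12:25 pm, 1:20 pm–1:45 pm, 3:20 pm–4:15 pm.
Uncovered inside 9:15 am–4:15 pm: 12:25 pm–1:20 pm, 1:45 pm–3:20 pm.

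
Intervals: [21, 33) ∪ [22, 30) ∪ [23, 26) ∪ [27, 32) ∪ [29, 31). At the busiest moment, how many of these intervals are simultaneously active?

Sweep endpoints in order; track running count of active intervals.
Peak of 4 reached at 29.

4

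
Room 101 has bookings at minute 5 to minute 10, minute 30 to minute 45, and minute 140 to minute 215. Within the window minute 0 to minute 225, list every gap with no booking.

minute 0 to minute 5, minute 10 to minute 30, minute 45 to minute 140, minute 215 to minute 225

After merging, the occupied span is minute 5 to minute 10, minute 30 to minute 45, minute 140 to minute 215.
Uncovered inside minute 0 to minute 225: minute 0 to minute 5, minute 10 to minute 30, minute 45 to minute 140, minute 215 to minute 225.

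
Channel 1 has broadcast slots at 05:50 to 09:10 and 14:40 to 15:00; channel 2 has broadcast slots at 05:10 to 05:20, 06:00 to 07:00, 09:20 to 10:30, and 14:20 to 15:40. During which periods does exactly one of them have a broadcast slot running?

A \ B = 05:50–06:00, 07:00–09:10.
B \ A = 05:10–05:20, 09:20–10:30, 14:20–14:40, 15:00–15:40.
Union of the two gives the symmetric difference.

05:10–05:20, 05:50–06:00, 07:00–09:10, 09:20–10:30, 14:20–14:40, 15:00–15:40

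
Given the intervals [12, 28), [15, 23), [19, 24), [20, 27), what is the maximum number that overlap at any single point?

Sweep endpoints in order; track running count of active intervals.
Peak of 4 reached at 20.

4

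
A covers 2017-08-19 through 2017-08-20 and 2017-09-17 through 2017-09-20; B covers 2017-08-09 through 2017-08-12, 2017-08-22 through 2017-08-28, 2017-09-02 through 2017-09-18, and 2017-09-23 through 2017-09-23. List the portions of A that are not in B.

2017-08-19 through 2017-08-20, 2017-09-19 through 2017-09-20

2017-08-19 through 2017-08-20 is untouched.
2017-09-17 through 2017-09-20 with B removed leaves 2017-09-19 through 2017-09-20.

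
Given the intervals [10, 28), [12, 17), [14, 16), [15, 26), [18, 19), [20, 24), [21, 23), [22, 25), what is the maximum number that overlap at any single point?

Sweep endpoints in order; track running count of active intervals.
Peak of 5 reached at 22.

5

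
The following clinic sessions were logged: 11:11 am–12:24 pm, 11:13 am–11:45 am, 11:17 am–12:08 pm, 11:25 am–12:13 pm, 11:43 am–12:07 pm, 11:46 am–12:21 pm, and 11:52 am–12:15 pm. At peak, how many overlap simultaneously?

At 11:52 am, 6 of the intervals are simultaneously active.
No point has more.

6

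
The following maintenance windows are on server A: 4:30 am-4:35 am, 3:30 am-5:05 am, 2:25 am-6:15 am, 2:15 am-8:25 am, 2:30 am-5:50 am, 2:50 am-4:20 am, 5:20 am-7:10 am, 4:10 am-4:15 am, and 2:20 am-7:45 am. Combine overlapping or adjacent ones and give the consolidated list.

2:15 am–8:25 am

Sort by start: 2:15 am–8:25 am, 2:20 am–7:45 am, 2:25 am–6:15 am, 2:30 am–5:50 am, 2:50 am–4:20 am, 3:30 am–5:05 am, 4:10 am–4:15 am, 4:30 am–4:35 am, 5:20 am–7:10 am.
2:20 am–7:45 am overlaps/touches 2:15 am–8:25 am → extend to 2:15 am–8:25 am.
2:25 am–6:15 am overlaps/touches 2:15 am–8:25 am → extend to 2:15 am–8:25 am.
2:30 am–5:50 am overlaps/touches 2:15 am–8:25 am → extend to 2:15 am–8:25 am.
2:50 am–4:20 am overlaps/touches 2:15 am–8:25 am → extend to 2:15 am–8:25 am.
3:30 am–5:05 am overlaps/touches 2:15 am–8:25 am → extend to 2:15 am–8:25 am.
4:10 am–4:15 am overlaps/touches 2:15 am–8:25 am → extend to 2:15 am–8:25 am.
4:30 am–4:35 am overlaps/touches 2:15 am–8:25 am → extend to 2:15 am–8:25 am.
5:20 am–7:10 am overlaps/touches 2:15 am–8:25 am → extend to 2:15 am–8:25 am.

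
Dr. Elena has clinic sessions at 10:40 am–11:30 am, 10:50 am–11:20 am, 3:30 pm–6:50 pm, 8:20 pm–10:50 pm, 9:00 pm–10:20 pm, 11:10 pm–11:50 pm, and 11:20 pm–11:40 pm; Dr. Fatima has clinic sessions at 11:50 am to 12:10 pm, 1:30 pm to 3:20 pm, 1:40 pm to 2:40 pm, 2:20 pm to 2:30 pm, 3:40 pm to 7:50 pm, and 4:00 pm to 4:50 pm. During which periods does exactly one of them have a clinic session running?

10:40 am-11:30 am, 11:50 am-12:10 pm, 1:30 pm-3:20 pm, 3:30 pm-3:40 pm, 6:50 pm-7:50 pm, 8:20 pm-10:50 pm, 11:10 pm-11:50 pm

A, merged: 10:40 am-11:30 am, 3:30 pm-6:50 pm, 8:20 pm-10:50 pm, 11:10 pm-11:50 pm.
B, merged: 11:50 am-12:10 pm, 1:30 pm-3:20 pm, 3:40 pm-7:50 pm.
A but not B: 10:40 am-11:30 am, 3:30 pm-3:40 pm, 8:20 pm-10:50 pm, 11:10 pm-11:50 pm.
B but not A: 11:50 am-12:10 pm, 1:30 pm-3:20 pm, 6:50 pm-7:50 pm.
Combining gives A △ B.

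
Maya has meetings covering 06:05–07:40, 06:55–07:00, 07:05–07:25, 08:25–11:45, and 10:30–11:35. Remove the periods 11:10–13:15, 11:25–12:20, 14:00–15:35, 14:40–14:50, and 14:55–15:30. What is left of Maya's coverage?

A, merged: 06:05–07:40, 08:25–11:45.
B, merged: 11:10–13:15, 14:00–15:35.
06:05–07:40: no B overlap → unchanged.
08:25–11:45 minus B → 08:25–11:10.

06:05–07:40, 08:25–11:10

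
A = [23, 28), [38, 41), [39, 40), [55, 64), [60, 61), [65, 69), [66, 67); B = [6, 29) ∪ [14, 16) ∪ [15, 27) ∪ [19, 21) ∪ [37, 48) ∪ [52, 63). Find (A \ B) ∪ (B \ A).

[6, 23) ∪ [28, 29) ∪ [37, 38) ∪ [41, 48) ∪ [52, 55) ∪ [63, 64) ∪ [65, 69)

A, merged: [23, 28), [38, 41), [55, 64), [65, 69).
B, merged: [6, 29), [37, 48), [52, 63).
A but not B: [63, 64), [65, 69).
B but not A: [6, 23), [28, 29), [37, 38), [41, 48), [52, 55).
Combining gives A △ B.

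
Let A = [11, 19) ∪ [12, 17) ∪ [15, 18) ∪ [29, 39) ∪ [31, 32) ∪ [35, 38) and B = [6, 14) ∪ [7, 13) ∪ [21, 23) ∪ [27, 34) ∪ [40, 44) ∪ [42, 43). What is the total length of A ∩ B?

First set merges to [11, 19), [29, 39).
Second set merges to [6, 14), [21, 23), [27, 34), [40, 44).
A ∩ B = [11, 14), [29, 34).
Total: 3 + 5 = 8.

8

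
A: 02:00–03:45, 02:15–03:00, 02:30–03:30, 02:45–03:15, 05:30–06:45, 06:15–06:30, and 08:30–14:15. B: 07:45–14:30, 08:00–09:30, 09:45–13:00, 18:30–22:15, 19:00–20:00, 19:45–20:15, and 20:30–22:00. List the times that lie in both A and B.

08:30–14:15

A, merged: 02:00–03:45, 05:30–06:45, 08:30–14:15.
B, merged: 07:45–14:30, 18:30–22:15.
02:00–03:45: no overlap with the second set.
05:30–06:45: no overlap with the second set.
08:30–14:15 meets the second set on 08:30–14:15.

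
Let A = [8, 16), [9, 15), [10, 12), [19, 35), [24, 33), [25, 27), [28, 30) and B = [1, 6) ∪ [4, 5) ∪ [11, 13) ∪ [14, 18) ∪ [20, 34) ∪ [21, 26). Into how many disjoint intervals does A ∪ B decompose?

Merge the first list: [8, 16), [19, 35).
Merge the second list: [1, 6), [11, 13), [14, 18), [20, 34).
A ∪ B = [1, 6), [8, 18), [19, 35).
That is 3 disjoint pieces.

3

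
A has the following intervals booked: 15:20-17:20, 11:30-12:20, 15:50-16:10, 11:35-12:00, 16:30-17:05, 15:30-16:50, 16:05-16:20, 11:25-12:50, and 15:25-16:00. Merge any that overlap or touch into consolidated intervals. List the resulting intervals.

11:25–12:50, 15:20–17:20

Sort by start: 11:25–12:50, 11:30–12:20, 11:35–12:00, 15:20–17:20, 15:25–16:00, 15:30–16:50, 15:50–16:10, 16:05–16:20, 16:30–17:05.
11:30–12:20 overlaps/touches 11:25–12:50 → extend to 11:25–12:50.
11:35–12:00 overlaps/touches 11:25–12:50 → extend to 11:25–12:50.
15:20–17:20 is disjoint → start new block.
15:25–16:00 overlaps/touches 15:20–17:20 → extend to 15:20–17:20.
15:30–16:50 overlaps/touches 15:20–17:20 → extend to 15:20–17:20.
15:50–16:10 overlaps/touches 15:20–17:20 → extend to 15:20–17:20.
16:05–16:20 overlaps/touches 15:20–17:20 → extend to 15:20–17:20.
16:30–17:05 overlaps/touches 15:20–17:20 → extend to 15:20–17:20.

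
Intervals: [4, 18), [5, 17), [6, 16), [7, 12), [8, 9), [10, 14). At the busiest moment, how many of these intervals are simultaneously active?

5

Walk the sorted start/end points keeping a running depth.
The depth first hits 5 at 8.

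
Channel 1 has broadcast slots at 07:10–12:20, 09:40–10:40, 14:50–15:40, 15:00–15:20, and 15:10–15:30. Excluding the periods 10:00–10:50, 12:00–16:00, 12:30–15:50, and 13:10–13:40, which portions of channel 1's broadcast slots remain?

07:10-10:00, 10:50-12:00

First set merges to 07:10-12:20, 14:50-15:40.
Second set merges to 10:00-10:50, 12:00-16:00.
07:10-12:20 with B removed leaves 07:10-10:00, 10:50-12:00.
14:50-15:40 lies entirely inside B → drops out.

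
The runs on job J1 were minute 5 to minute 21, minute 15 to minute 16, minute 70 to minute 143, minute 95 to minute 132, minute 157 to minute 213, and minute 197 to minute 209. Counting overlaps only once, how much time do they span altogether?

Merged: minute 5 to minute 21, minute 70 to minute 143, minute 157 to minute 213.
Lengths: 16 minutes + 73 minutes + 56 minutes = 145 minutes.

145 minutes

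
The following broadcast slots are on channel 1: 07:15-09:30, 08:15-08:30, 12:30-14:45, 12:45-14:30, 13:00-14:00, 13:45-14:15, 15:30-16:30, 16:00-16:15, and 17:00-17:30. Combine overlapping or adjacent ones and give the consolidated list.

07:15–09:30, 12:30–14:45, 15:30–16:30, 17:00–17:30

08:15–08:30 overlaps/touches 07:15–09:30 → extend to 07:15–09:30.
12:30–14:45 is disjoint → start new block.
12:45–14:30 overlaps/touches 12:30–14:45 → extend to 12:30–14:45.
13:00–14:00 overlaps/touches 12:30–14:45 → extend to 12:30–14:45.
13:45–14:15 overlaps/touches 12:30–14:45 → extend to 12:30–14:45.
15:30–16:30 is disjoint → start new block.
16:00–16:15 overlaps/touches 15:30–16:30 → extend to 15:30–16:30.
17:00–17:30 is disjoint → start new block.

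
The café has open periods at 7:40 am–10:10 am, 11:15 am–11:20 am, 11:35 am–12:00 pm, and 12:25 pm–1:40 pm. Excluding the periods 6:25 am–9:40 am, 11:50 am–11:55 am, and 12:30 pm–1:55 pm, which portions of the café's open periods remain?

9:40 am–10:10 am, 11:15 am–11:20 am, 11:35 am–11:50 am, 11:55 am–12:00 pm, 12:25 pm–12:30 pm

7:40 am–10:10 am minus B → 9:40 am–10:10 am.
11:15 am–11:20 am: no B overlap → unchanged.
11:35 am–12:00 pm minus B → 11:35 am–11:50 am, 11:55 am–12:00 pm.
12:25 pm–1:40 pm minus B → 12:25 pm–12:30 pm.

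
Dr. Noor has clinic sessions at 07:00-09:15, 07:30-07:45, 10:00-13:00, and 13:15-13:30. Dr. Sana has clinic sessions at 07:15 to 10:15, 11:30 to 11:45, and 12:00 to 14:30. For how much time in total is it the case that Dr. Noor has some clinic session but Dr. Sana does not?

1 h 45 min

First set merges to 07:00-09:15, 10:00-13:00, 13:15-13:30.
A \ B = 07:00-07:15, 10:15-11:30, 11:45-12:00.
Total: 15 min + 1 h 15 min + 15 min = 1 h 45 min.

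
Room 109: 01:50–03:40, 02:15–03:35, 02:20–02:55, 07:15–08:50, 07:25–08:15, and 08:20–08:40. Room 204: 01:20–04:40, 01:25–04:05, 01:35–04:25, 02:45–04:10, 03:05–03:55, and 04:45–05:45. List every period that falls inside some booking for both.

A, merged: 01:50–03:40, 07:15–08:50.
B, merged: 01:20–04:40, 04:45–05:45.
01:50–03:40 overlaps B on 01:50–03:40.
07:15–08:50 falls entirely outside B.

01:50–03:40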